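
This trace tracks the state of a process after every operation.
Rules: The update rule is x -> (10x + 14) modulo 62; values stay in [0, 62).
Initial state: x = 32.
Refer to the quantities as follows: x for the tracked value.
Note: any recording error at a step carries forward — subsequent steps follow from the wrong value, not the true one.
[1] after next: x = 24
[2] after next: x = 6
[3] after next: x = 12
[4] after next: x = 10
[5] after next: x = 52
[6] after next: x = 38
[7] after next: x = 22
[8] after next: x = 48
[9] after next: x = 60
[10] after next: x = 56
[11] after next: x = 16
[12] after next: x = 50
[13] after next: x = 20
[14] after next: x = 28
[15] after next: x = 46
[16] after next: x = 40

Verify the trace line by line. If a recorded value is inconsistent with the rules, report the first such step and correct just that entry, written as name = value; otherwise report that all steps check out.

Recomputing the run from the initial state:
step 1: x = 24
step 2: x = 6
step 3: x = 12
step 4: x = 10
step 5: x = 52
step 6: x = 38
step 7: x = 22
step 8: x = 48
step 9: x = 60
step 10: x = 56
step 11: x = 16
step 12: x = 50
step 13: x = 18
step 14: x = 8
step 15: x = 32
step 16: x = 24
The first disagreement with the trace is at step 13, where the value should be x = 18.

step 13, x = 18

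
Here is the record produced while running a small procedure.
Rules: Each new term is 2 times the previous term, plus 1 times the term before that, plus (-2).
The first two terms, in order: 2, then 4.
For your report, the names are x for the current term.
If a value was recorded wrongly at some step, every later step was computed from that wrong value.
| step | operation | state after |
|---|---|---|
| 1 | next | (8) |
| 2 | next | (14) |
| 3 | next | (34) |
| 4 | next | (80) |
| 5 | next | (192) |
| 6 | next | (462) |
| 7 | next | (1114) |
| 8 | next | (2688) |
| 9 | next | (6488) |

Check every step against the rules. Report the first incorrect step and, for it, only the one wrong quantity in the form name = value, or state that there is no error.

Recomputing the run from the initial state:
step 1: x = 8
step 2: x = 18
step 3: x = 42
step 4: x = 100
step 5: x = 240
step 6: x = 578
step 7: x = 1394
step 8: x = 3364
step 9: x = 8120
The first disagreement with the record is at step 2, where the value should be x = 18.

step 2, x = 18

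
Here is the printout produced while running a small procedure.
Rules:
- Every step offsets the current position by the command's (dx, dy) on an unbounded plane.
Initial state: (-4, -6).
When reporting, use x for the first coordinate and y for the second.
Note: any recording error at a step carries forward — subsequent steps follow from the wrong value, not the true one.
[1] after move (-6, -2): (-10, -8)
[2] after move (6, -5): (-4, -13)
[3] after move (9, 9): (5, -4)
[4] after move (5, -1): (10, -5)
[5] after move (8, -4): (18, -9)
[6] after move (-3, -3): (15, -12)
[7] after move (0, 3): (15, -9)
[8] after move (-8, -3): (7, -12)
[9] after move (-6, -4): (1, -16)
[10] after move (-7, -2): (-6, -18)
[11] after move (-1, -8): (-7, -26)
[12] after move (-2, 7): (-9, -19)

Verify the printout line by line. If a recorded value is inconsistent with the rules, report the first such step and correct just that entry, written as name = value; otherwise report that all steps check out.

step 1: x = -4 + (-6) = -10, y = -6 + (-2) = -8 -> verified
step 2: x = -10 + (6) = -4, y = -8 + (-5) = -13 -> consistent with the printout
step 3: x = -4 + (9) = 5, y = -13 + (9) = -4 -> no discrepancy
step 4: x = 5 + (5) = 10, y = -4 + (-1) = -5 -> consistent with the printout
step 5: x = 10 + (8) = 18, y = -5 + (-4) = -9 -> same as recorded
step 6: x = 18 + (-3) = 15, y = -9 + (-3) = -12 -> matches
step 7: x = 15 + (0) = 15, y = -12 + (3) = -9 -> no discrepancy
step 8: x = 15 + (-8) = 7, y = -9 + (-3) = -12 -> exactly as logged
step 9: x = 7 + (-6) = 1, y = -12 + (-4) = -16 -> no discrepancy
step 10: x = 1 + (-7) = -6, y = -16 + (-2) = -18 -> consistent with the printout
step 11: x = -6 + (-1) = -7, y = -18 + (-8) = -26 -> agrees with the printout
step 12: x = -7 + (-2) = -9, y = -26 + (7) = -19 -> consistent with the printout
All steps check out; nothing to correct.

no error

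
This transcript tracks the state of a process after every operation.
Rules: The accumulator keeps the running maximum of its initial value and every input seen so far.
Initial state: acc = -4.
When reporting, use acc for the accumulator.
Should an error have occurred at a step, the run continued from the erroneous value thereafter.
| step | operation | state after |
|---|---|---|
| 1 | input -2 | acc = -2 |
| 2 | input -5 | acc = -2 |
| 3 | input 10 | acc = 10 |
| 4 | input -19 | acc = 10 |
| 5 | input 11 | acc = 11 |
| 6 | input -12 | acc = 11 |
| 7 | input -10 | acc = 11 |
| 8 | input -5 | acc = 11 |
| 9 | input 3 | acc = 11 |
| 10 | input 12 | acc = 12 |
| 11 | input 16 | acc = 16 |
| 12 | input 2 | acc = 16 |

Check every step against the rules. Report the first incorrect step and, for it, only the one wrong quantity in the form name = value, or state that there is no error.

Recomputing the run from the initial state:
step 1: acc = -2
step 2: acc = -2
step 3: acc = 10
step 4: acc = 10
step 5: acc = 11
step 6: acc = 11
step 7: acc = 11
step 8: acc = 11
step 9: acc = 11
step 10: acc = 12
step 11: acc = 16
step 12: acc = 16
This matches the transcript at every step.

no error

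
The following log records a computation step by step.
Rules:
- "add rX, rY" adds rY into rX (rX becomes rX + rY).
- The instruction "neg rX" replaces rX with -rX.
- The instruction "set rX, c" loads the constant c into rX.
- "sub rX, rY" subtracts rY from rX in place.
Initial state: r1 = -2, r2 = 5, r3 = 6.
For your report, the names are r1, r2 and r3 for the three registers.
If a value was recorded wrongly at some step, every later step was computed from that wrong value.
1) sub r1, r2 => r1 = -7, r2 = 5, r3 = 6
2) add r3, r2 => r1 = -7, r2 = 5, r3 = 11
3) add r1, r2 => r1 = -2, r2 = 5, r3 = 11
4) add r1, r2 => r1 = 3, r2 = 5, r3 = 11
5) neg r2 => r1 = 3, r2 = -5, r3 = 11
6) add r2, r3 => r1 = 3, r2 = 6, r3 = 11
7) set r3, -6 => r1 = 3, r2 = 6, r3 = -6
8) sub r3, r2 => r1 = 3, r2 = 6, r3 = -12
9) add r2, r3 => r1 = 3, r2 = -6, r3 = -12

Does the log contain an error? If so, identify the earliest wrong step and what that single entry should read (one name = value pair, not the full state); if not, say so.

1. r1 = -2 - 5 = -7 (checks out)
2. r3 = 6 + 5 = 11 (verified)
3. r1 = -7 + 5 = -2 (same as recorded)
4. r1 = -2 + 5 = 3 (no discrepancy)
5. r2 = -(5) = -5 (same as recorded)
6. r2 = -5 + 11 = 6 (no discrepancy)
7. r3 = -6 (no discrepancy)
8. r3 = -6 - 6 = -12 (verified)
9. r2 = 6 + -12 = -6 (exactly as logged)
No step deviates from the rules.

no error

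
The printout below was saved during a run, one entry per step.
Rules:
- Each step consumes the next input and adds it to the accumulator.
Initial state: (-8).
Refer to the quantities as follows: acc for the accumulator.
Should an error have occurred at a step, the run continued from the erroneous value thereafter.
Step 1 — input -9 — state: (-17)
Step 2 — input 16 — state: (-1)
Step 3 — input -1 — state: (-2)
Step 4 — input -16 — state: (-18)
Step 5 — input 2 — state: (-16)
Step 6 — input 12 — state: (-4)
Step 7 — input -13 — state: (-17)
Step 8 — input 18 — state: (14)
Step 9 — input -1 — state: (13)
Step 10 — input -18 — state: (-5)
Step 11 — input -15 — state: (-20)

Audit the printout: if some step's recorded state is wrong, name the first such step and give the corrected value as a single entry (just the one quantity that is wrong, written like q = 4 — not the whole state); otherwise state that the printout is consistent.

Step 1: acc = -8 + -9 = -17 — same as recorded.
Step 2: acc = -17 + 16 = -1 — same as recorded.
Step 3: acc = -1 + -1 = -2 — no discrepancy.
Step 4: acc = -2 + -16 = -18 — in agreement.
Step 5: acc = -18 + 2 = -16 — checks out.
Step 6: acc = -16 + 12 = -4 — consistent with the printout.
Step 7: acc = -4 + -13 = -17 — checks out.
Step 8: acc = -17 + 18 = 1 — this is not what the printout shows.
That makes step 8 the first incorrect line — acc = 1 is what it should show.

step 8, acc = 1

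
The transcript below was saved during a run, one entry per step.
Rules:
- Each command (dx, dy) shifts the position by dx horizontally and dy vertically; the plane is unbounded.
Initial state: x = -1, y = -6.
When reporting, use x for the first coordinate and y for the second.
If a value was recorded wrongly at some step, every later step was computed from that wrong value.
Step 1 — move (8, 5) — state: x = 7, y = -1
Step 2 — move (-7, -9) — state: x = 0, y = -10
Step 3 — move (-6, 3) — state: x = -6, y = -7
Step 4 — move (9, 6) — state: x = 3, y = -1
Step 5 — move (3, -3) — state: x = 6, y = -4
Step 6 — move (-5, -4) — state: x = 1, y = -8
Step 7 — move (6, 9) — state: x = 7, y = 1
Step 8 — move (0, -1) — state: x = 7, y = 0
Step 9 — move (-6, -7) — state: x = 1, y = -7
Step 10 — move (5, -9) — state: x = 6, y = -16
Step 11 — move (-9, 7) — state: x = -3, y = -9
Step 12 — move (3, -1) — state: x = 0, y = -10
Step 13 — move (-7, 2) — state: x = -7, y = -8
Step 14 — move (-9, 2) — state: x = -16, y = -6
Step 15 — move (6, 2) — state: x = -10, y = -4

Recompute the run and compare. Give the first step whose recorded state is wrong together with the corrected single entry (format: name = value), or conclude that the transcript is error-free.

no error

step 1: x = -1 + (8) = 7, y = -6 + (5) = -1 -> matches
step 2: x = 7 + (-7) = 0, y = -1 + (-9) = -10 -> exactly as logged
step 3: x = 0 + (-6) = -6, y = -10 + (3) = -7 -> in agreement
step 4: x = -6 + (9) = 3, y = -7 + (6) = -1 -> matches
step 5: x = 3 + (3) = 6, y = -1 + (-3) = -4 -> checks out
step 6: x = 6 + (-5) = 1, y = -4 + (-4) = -8 -> no discrepancy
step 7: x = 1 + (6) = 7, y = -8 + (9) = 1 -> consistent with the transcript
step 8: x = 7 + (0) = 7, y = 1 + (-1) = 0 -> matches
step 9: x = 7 + (-6) = 1, y = 0 + (-7) = -7 -> same as recorded
step 10: x = 1 + (5) = 6, y = -7 + (-9) = -16 -> verified
step 11: x = 6 + (-9) = -3, y = -16 + (7) = -9 -> verified
step 12: x = -3 + (3) = 0, y = -9 + (-1) = -10 -> in agreement
step 13: x = 0 + (-7) = -7, y = -10 + (2) = -8 -> in agreement
step 14: x = -7 + (-9) = -16, y = -8 + (2) = -6 -> verified
step 15: x = -16 + (6) = -10, y = -6 + (2) = -4 -> consistent with the transcript
All steps check out; nothing to correct.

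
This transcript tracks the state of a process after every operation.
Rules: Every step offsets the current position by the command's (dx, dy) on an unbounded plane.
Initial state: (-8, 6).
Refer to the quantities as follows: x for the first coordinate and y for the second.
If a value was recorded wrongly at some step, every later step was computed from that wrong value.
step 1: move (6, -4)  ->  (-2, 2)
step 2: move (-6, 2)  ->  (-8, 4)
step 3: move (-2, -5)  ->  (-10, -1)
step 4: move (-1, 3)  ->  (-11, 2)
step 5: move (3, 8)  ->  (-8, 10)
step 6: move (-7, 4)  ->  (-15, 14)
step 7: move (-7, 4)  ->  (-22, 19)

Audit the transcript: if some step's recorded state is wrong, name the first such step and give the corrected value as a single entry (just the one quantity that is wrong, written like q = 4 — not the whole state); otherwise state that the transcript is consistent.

Recomputing the run from the initial state:
step 1: x = -2, y = 2
step 2: x = -8, y = 4
step 3: x = -10, y = -1
step 4: x = -11, y = 2
step 5: x = -8, y = 10
step 6: x = -15, y = 14
step 7: x = -22, y = 18
The first disagreement with the transcript is at step 7, where the value should be y = 18.

step 7, y = 18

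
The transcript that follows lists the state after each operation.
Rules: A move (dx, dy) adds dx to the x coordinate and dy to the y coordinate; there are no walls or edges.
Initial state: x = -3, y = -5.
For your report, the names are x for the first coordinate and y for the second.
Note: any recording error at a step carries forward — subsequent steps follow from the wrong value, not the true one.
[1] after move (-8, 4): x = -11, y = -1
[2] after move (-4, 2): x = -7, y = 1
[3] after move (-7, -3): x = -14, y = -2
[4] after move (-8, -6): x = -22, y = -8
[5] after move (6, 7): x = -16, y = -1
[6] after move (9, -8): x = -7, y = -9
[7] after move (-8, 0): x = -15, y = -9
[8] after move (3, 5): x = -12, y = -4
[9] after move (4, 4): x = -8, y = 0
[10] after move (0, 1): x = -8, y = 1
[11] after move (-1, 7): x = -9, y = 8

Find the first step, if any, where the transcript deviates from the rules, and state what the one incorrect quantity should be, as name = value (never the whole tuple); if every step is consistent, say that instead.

step 2, x = -15

Step 1: x = -3 + (-8) = -11, y = -5 + (4) = -1 — checks out.
Step 2: x = -11 + (-4) = -15, y = -1 + (2) = 1 — the entry is off here.
First incorrect step: 2; the correct value is x = -15.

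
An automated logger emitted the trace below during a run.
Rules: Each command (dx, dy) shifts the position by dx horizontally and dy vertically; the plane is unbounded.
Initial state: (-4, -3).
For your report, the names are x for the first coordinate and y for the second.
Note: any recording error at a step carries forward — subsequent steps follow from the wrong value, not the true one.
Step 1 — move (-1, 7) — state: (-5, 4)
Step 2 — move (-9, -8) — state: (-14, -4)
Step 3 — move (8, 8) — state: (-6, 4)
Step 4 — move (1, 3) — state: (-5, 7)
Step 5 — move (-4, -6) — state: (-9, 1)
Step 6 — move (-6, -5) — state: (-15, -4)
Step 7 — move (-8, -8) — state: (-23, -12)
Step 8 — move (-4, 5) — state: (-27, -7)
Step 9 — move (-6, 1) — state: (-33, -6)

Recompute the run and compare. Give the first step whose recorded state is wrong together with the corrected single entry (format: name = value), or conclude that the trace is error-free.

no error

Step 1: x = -4 + (-1) = -5, y = -3 + (7) = 4 — consistent with the trace.
Step 2: x = -5 + (-9) = -14, y = 4 + (-8) = -4 — matches.
Step 3: x = -14 + (8) = -6, y = -4 + (8) = 4 — no discrepancy.
Step 4: x = -6 + (1) = -5, y = 4 + (3) = 7 — no discrepancy.
Step 5: x = -5 + (-4) = -9, y = 7 + (-6) = 1 — exactly as logged.
Step 6: x = -9 + (-6) = -15, y = 1 + (-5) = -4 — same as recorded.
Step 7: x = -15 + (-8) = -23, y = -4 + (-8) = -12 — confirmed correct.
Step 8: x = -23 + (-4) = -27, y = -12 + (5) = -7 — agrees with the trace.
Step 9: x = -27 + (-6) = -33, y = -7 + (1) = -6 — exactly as logged.
The whole run recomputes cleanly — no discrepancies.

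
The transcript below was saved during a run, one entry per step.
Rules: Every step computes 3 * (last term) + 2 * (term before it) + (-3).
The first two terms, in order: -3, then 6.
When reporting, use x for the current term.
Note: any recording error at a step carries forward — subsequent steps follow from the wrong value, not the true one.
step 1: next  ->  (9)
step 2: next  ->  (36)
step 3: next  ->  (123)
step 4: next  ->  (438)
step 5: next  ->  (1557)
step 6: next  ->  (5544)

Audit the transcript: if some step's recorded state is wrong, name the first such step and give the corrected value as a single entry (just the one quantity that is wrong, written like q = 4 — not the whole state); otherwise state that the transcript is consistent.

Recomputing the run from the initial state:
step 1: x = 9
step 2: x = 36
step 3: x = 123
step 4: x = 438
step 5: x = 1557
step 6: x = 5544
This matches the transcript at every step.

no error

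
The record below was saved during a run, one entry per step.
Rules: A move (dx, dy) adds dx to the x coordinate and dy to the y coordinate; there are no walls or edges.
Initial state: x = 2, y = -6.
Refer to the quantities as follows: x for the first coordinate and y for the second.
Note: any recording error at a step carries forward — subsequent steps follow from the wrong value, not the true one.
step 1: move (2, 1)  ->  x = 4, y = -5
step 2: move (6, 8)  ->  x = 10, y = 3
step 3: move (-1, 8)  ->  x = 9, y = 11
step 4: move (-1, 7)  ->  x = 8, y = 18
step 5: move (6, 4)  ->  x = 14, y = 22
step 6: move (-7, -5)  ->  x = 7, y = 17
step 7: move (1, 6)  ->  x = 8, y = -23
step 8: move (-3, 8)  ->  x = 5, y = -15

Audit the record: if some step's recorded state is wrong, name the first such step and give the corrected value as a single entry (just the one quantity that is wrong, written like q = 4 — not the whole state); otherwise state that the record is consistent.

step 7, y = 23

Recomputing the run from the initial state:
step 1: x = 4, y = -5
step 2: x = 10, y = 3
step 3: x = 9, y = 11
step 4: x = 8, y = 18
step 5: x = 14, y = 22
step 6: x = 7, y = 17
step 7: x = 8, y = 23
step 8: x = 5, y = 31
The first disagreement with the record is at step 7, where the value should be y = 23.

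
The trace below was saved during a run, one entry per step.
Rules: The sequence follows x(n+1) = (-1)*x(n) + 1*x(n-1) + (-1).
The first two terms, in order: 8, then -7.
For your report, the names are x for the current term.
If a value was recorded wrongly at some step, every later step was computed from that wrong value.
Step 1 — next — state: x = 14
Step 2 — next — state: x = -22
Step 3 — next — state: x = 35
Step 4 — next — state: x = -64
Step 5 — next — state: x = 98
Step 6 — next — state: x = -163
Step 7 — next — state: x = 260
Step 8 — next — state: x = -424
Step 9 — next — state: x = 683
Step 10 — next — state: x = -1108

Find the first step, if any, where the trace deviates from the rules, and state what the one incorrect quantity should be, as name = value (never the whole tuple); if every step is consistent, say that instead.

step 4, x = -58

Step 1: x = -1*(-7) + (1)*(8) + (-1) = 14 — consistent with the trace.
Step 2: x = -1*(14) + (1)*(-7) + (-1) = -22 — no discrepancy.
Step 3: x = -1*(-22) + (1)*(14) + (-1) = 35 — exactly as logged.
Step 4: x = -1*(35) + (1)*(-22) + (-1) = -58 — not what was recorded.
First incorrect step: 4; the correct value is x = -58.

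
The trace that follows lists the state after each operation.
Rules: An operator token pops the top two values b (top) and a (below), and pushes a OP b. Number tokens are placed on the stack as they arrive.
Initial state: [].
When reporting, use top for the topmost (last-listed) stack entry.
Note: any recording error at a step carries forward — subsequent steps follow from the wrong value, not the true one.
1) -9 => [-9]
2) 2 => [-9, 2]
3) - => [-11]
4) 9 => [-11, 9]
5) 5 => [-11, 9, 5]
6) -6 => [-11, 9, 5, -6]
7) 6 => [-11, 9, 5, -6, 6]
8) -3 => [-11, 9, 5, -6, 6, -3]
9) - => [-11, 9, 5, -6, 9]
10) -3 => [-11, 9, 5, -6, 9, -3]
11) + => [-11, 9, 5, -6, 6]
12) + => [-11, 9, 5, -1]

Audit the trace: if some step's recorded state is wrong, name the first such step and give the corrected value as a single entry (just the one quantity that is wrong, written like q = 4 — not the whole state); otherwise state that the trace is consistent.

step 12, top = 0

Step 1: push -9: top = -9 — no discrepancy.
Step 2: push 2: top = 2 — checks out.
Step 3: -9 - 2 = -11 — verified.
Step 4: push 9: top = 9 — matches.
Step 5: push 5: top = 5 — in agreement.
Step 6: push -6: top = -6 — in agreement.
Step 7: push 6: top = 6 — exactly as logged.
Step 8: push -3: top = -3 — same as recorded.
Step 9: 6 - -3 = 9 — checks out.
Step 10: push -3: top = -3 — confirmed correct.
Step 11: 9 + -3 = 6 — agrees with the trace.
Step 12: -6 + 6 = 0 — not what was recorded.
That makes step 12 the first incorrect line — top = 0 is what it should show.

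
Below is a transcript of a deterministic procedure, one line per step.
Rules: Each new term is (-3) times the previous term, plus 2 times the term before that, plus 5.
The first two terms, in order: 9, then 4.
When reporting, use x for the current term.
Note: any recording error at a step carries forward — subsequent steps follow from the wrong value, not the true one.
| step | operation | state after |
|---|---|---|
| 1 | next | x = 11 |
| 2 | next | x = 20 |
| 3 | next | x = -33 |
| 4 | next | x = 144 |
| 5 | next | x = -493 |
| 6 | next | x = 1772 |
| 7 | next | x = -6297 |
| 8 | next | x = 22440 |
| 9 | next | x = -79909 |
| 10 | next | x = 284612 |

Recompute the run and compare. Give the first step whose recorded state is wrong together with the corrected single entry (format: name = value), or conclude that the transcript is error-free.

1. x = -3*(4) + (2)*(9) + (5) = 11 (consistent with the transcript)
2. x = -3*(11) + (2)*(4) + (5) = -20 (the recorded entry deviates here)
Conclusion: step 2 carries the first error; the entry should be x = -20.

step 2, x = -20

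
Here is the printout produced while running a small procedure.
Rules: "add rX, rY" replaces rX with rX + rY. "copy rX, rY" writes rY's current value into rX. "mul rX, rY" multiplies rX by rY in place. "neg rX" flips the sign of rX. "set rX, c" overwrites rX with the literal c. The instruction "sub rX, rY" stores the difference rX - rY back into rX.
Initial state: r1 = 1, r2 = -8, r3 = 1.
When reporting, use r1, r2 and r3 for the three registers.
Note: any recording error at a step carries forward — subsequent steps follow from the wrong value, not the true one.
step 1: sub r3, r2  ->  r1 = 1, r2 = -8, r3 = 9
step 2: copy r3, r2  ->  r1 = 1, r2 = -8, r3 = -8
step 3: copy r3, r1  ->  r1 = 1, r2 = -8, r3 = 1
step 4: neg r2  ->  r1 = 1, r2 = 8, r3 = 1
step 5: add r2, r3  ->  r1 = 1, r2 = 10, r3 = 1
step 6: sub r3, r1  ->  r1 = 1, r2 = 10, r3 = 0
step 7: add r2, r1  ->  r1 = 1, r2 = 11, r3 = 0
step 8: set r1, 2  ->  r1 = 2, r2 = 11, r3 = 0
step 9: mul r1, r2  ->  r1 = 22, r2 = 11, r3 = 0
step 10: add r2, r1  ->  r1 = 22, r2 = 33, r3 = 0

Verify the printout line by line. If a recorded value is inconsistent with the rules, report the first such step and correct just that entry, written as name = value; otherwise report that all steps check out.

Recomputing the run from the initial state:
step 1: r1 = 1, r2 = -8, r3 = 9
step 2: r1 = 1, r2 = -8, r3 = -8
step 3: r1 = 1, r2 = -8, r3 = 1
step 4: r1 = 1, r2 = 8, r3 = 1
step 5: r1 = 1, r2 = 9, r3 = 1
step 6: r1 = 1, r2 = 9, r3 = 0
step 7: r1 = 1, r2 = 10, r3 = 0
step 8: r1 = 2, r2 = 10, r3 = 0
step 9: r1 = 20, r2 = 10, r3 = 0
step 10: r1 = 20, r2 = 30, r3 = 0
The first disagreement with the printout is at step 5, where the value should be r2 = 9.

step 5, r2 = 9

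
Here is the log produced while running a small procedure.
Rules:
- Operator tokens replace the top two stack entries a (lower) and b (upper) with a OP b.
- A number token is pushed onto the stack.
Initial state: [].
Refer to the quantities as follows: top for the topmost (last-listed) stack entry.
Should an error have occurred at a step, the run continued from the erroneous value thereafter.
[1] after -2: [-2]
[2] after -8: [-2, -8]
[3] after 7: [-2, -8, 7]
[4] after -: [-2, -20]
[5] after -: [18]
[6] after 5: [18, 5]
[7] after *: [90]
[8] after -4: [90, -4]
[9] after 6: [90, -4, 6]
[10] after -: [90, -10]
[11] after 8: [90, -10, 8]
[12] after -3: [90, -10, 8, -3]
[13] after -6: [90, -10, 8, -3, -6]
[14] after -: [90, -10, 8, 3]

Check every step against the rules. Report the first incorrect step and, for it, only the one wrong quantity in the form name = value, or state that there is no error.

step 4, top = -15

1. push -2: top = -2 (consistent with the log)
2. push -8: top = -8 (confirmed correct)
3. push 7: top = 7 (exactly as logged)
4. -8 - 7 = -15 (the entry is off here)
Step 4 is the first one off; corrected, top = -15.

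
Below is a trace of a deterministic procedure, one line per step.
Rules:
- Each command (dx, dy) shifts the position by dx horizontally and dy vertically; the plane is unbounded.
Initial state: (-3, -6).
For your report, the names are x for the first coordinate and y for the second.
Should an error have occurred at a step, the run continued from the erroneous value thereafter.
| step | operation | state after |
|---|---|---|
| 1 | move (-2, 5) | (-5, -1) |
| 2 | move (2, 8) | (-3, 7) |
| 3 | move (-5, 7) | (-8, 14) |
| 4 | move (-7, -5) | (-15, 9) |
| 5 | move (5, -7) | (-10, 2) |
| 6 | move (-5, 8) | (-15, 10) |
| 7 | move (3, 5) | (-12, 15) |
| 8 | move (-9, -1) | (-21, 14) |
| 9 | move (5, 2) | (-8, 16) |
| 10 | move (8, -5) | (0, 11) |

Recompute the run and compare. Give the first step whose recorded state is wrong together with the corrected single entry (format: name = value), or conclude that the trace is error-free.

step 1: x = -3 + (-2) = -5, y = -6 + (5) = -1 -> no discrepancy
step 2: x = -5 + (2) = -3, y = -1 + (8) = 7 -> checks out
step 3: x = -3 + (-5) = -8, y = 7 + (7) = 14 -> consistent with the trace
step 4: x = -8 + (-7) = -15, y = 14 + (-5) = 9 -> checks out
step 5: x = -15 + (5) = -10, y = 9 + (-7) = 2 -> checks out
step 6: x = -10 + (-5) = -15, y = 2 + (8) = 10 -> exactly as logged
step 7: x = -15 + (3) = -12, y = 10 + (5) = 15 -> matches
step 8: x = -12 + (-9) = -21, y = 15 + (-1) = 14 -> checks out
step 9: x = -21 + (5) = -16, y = 14 + (2) = 16 -> the recorded entry deviates here
Conclusion: step 9 carries the first error; the entry should be x = -16.

step 9, x = -16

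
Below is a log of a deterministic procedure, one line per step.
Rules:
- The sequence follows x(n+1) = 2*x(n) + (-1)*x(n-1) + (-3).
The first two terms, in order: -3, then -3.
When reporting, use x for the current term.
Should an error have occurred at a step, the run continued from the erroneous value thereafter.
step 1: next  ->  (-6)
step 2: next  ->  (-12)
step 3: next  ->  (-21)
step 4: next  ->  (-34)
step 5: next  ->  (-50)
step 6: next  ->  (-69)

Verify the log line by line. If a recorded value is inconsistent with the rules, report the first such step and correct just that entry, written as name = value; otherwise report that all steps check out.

step 4, x = -33

Recomputing the run from the initial state:
step 1: x = -6
step 2: x = -12
step 3: x = -21
step 4: x = -33
step 5: x = -48
step 6: x = -66
The first disagreement with the log is at step 4, where the value should be x = -33.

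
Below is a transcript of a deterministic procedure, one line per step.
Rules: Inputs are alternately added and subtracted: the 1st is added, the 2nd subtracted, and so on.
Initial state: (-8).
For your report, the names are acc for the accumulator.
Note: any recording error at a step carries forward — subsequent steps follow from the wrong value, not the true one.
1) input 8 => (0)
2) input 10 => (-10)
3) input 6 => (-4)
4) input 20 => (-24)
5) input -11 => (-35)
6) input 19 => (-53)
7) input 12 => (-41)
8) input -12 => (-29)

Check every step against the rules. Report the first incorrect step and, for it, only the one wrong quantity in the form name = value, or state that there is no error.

Step 1: acc = -8 + 8 = 0 — matches.
Step 2: acc = 0 - 10 = -10 — in agreement.
Step 3: acc = -10 + 6 = -4 — same as recorded.
Step 4: acc = -4 - 20 = -24 — agrees with the transcript.
Step 5: acc = -24 + -11 = -35 — same as recorded.
Step 6: acc = -35 - 19 = -54 — the transcript disagrees here.
First deviation found at step 6; the corrected entry is acc = -54.

step 6, acc = -54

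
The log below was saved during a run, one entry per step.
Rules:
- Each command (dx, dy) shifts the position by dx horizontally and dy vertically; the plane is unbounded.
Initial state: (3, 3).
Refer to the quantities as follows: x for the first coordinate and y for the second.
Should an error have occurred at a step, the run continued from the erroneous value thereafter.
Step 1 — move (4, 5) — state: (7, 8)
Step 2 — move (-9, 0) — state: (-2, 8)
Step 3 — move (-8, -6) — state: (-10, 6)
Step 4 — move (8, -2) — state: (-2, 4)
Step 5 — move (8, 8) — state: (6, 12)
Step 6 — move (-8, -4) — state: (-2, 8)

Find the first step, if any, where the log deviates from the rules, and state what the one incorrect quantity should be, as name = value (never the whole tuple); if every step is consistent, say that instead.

step 3, y = 2

step 1: x = 3 + (4) = 7, y = 3 + (5) = 8 -> agrees with the log
step 2: x = 7 + (-9) = -2, y = 8 + (0) = 8 -> agrees with the log
step 3: x = -2 + (-8) = -10, y = 8 + (-6) = 2 -> the entry is off here
Step 3 is the first one off; corrected, y = 2.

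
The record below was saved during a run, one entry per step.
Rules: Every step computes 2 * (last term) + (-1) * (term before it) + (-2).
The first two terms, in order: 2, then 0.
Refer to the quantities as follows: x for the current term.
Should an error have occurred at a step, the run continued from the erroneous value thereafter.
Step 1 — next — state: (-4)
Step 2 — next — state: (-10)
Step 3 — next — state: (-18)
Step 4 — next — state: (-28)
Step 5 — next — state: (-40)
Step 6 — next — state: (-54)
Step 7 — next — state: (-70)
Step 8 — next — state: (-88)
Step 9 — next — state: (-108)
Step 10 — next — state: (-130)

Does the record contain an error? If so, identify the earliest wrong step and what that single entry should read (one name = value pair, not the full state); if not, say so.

1. x = 2*(0) + (-1)*(2) + (-2) = -4 (matches)
2. x = 2*(-4) + (-1)*(0) + (-2) = -10 (in agreement)
3. x = 2*(-10) + (-1)*(-4) + (-2) = -18 (in agreement)
4. x = 2*(-18) + (-1)*(-10) + (-2) = -28 (checks out)
5. x = 2*(-28) + (-1)*(-18) + (-2) = -40 (agrees with the record)
6. x = 2*(-40) + (-1)*(-28) + (-2) = -54 (confirmed correct)
7. x = 2*(-54) + (-1)*(-40) + (-2) = -70 (matches)
8. x = 2*(-70) + (-1)*(-54) + (-2) = -88 (consistent with the record)
9. x = 2*(-88) + (-1)*(-70) + (-2) = -108 (matches)
10. x = 2*(-108) + (-1)*(-88) + (-2) = -130 (agrees with the record)
Every step is consistent.

no error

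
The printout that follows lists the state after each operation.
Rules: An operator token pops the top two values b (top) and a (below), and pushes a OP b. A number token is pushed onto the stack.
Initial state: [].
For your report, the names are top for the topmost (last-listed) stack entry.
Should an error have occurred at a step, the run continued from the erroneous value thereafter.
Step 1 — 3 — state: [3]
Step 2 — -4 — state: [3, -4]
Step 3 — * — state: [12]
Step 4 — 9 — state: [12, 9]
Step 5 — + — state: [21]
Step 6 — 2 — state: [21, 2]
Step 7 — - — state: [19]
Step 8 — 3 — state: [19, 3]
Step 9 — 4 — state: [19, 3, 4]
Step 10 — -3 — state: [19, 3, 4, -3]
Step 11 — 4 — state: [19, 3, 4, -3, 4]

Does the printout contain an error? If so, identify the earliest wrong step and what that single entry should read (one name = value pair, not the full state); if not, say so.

step 1: push 3: top = 3 -> checks out
step 2: push -4: top = -4 -> no discrepancy
step 3: 3 * -4 = -12 -> the entry is off here
Conclusion: step 3 carries the first error; the entry should be top = -12.

step 3, top = -12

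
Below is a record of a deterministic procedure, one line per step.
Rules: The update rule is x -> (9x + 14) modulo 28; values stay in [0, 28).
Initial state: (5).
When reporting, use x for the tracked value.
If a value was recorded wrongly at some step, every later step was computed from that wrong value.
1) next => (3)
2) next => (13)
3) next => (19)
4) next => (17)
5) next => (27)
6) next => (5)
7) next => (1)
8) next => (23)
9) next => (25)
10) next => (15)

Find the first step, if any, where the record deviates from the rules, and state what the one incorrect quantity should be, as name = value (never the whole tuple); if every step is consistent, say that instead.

step 1: x = (9*5 + 14) mod 28 = 3 -> consistent with the record
step 2: x = (9*3 + 14) mod 28 = 13 -> exactly as logged
step 3: x = (9*13 + 14) mod 28 = 19 -> same as recorded
step 4: x = (9*19 + 14) mod 28 = 17 -> no discrepancy
step 5: x = (9*17 + 14) mod 28 = 27 -> same as recorded
step 6: x = (9*27 + 14) mod 28 = 5 -> consistent with the record
step 7: x = (9*5 + 14) mod 28 = 3 -> this is not what the record shows
Conclusion: step 7 carries the first error; the entry should be x = 3.

step 7, x = 3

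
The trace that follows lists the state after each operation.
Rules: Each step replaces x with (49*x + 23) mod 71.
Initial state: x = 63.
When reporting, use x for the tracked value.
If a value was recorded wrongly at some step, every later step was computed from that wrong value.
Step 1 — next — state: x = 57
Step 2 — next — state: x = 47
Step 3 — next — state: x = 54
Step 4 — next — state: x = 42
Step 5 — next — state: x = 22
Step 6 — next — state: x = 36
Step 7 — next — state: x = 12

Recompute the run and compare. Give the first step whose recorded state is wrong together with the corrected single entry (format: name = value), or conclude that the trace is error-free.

step 1: x = (49*63 + 23) mod 71 = 57 -> confirmed correct
step 2: x = (49*57 + 23) mod 71 = 47 -> confirmed correct
step 3: x = (49*47 + 23) mod 71 = 54 -> agrees with the trace
step 4: x = (49*54 + 23) mod 71 = 42 -> consistent with the trace
step 5: x = (49*42 + 23) mod 71 = 22 -> matches
step 6: x = (49*22 + 23) mod 71 = 36 -> matches
step 7: x = (49*36 + 23) mod 71 = 12 -> in agreement
The whole run recomputes cleanly — no discrepancies.

no error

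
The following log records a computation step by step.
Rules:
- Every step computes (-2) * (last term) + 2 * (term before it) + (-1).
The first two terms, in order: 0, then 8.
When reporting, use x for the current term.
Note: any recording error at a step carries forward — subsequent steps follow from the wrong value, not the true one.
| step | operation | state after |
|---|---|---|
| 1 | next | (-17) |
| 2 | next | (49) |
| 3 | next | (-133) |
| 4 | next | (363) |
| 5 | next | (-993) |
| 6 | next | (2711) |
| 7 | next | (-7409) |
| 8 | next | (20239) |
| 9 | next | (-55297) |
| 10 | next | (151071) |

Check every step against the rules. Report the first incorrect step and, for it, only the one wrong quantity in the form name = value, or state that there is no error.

1. x = -2*(8) + (2)*(0) + (-1) = -17 (agrees with the log)
2. x = -2*(-17) + (2)*(8) + (-1) = 49 (consistent with the log)
3. x = -2*(49) + (2)*(-17) + (-1) = -133 (verified)
4. x = -2*(-133) + (2)*(49) + (-1) = 363 (agrees with the log)
5. x = -2*(363) + (2)*(-133) + (-1) = -993 (agrees with the log)
6. x = -2*(-993) + (2)*(363) + (-1) = 2711 (consistent with the log)
7. x = -2*(2711) + (2)*(-993) + (-1) = -7409 (same as recorded)
8. x = -2*(-7409) + (2)*(2711) + (-1) = 20239 (consistent with the log)
9. x = -2*(20239) + (2)*(-7409) + (-1) = -55297 (consistent with the log)
10. x = -2*(-55297) + (2)*(20239) + (-1) = 151071 (no discrepancy)
No step deviates from the rules.

no error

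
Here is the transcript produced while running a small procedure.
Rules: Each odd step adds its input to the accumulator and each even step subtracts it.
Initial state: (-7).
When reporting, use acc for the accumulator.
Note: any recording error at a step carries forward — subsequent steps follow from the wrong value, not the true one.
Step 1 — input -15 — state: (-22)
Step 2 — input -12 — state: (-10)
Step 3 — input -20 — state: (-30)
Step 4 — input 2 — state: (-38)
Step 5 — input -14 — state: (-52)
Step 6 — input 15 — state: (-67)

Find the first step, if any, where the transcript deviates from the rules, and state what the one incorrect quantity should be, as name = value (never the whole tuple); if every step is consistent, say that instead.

step 4, acc = -32

1. acc = -7 + -15 = -22 (same as recorded)
2. acc = -22 - -12 = -10 (no discrepancy)
3. acc = -10 + -20 = -30 (agrees with the transcript)
4. acc = -30 - 2 = -32 (a discrepancy with the transcript)
First incorrect step: 4; the correct value is acc = -32.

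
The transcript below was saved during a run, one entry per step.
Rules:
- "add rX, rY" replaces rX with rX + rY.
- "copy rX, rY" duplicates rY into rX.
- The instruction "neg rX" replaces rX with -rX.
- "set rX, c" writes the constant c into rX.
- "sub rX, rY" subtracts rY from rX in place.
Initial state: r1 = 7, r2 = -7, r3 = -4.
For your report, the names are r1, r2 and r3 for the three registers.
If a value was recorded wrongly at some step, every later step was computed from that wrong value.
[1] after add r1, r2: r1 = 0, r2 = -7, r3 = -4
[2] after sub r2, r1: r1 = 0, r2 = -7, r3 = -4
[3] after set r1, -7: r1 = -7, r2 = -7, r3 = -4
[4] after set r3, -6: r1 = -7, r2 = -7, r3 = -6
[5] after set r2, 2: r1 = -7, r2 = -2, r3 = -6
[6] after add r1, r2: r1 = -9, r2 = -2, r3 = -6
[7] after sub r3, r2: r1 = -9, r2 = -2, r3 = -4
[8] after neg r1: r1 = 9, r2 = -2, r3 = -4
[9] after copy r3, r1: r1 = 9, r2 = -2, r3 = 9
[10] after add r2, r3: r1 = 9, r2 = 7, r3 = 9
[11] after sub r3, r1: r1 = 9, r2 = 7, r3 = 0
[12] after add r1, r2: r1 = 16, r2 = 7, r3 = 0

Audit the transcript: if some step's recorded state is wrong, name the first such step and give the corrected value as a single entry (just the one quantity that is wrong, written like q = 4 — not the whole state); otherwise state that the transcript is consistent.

Step 1: r1 = 7 + -7 = 0 — consistent with the transcript.
Step 2: r2 = -7 - 0 = -7 — verified.
Step 3: r1 = -7 — same as recorded.
Step 4: r3 = -6 — verified.
Step 5: r2 = 2 — the transcript has a different value.
The earliest wrong entry is at step 5: it should read r2 = 2.

step 5, r2 = 2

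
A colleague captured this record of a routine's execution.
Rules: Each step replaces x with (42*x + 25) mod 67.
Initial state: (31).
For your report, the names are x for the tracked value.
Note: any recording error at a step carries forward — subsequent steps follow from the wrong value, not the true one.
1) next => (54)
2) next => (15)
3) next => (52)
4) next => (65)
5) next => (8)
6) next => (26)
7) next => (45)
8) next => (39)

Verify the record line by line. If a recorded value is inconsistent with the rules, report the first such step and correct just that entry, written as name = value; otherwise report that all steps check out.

Recomputing the run from the initial state:
step 1: x = 54
step 2: x = 15
step 3: x = 52
step 4: x = 65
step 5: x = 8
step 6: x = 26
step 7: x = 45
step 8: x = 39
This matches the record at every step.

no error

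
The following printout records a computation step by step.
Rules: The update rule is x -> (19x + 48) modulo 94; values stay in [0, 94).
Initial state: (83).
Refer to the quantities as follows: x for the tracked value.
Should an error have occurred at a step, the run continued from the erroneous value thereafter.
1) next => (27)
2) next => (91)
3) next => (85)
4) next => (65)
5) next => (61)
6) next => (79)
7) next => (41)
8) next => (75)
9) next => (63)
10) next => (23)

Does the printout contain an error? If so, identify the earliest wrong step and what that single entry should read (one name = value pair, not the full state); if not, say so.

Step 1: x = (19*83 + 48) mod 94 = 27 — consistent with the printout.
Step 2: x = (19*27 + 48) mod 94 = 91 — no discrepancy.
Step 3: x = (19*91 + 48) mod 94 = 85 — in agreement.
Step 4: x = (19*85 + 48) mod 94 = 65 — verified.
Step 5: x = (19*65 + 48) mod 94 = 61 — agrees with the printout.
Step 6: x = (19*61 + 48) mod 94 = 79 — same as recorded.
Step 7: x = (19*79 + 48) mod 94 = 45 — not what was recorded.
First deviation found at step 7; the corrected entry is x = 45.

step 7, x = 45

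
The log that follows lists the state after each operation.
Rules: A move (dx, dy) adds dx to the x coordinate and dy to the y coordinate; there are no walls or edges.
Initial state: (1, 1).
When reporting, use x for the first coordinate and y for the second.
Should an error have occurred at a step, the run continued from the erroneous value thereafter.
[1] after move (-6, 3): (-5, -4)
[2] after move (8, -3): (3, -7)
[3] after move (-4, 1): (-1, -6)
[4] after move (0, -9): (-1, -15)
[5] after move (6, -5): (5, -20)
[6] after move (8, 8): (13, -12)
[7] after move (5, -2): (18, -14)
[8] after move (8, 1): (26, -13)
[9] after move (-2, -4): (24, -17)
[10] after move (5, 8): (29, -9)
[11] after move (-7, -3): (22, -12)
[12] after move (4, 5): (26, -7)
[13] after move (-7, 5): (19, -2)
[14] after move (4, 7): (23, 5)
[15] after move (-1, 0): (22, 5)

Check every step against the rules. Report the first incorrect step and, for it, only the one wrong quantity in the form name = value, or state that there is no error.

step 1, y = 4

Step 1: x = 1 + (-6) = -5, y = 1 + (3) = 4 — a discrepancy with the log.
The audit stops at step 1: the recorded entry is wrong and should be y = 4.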